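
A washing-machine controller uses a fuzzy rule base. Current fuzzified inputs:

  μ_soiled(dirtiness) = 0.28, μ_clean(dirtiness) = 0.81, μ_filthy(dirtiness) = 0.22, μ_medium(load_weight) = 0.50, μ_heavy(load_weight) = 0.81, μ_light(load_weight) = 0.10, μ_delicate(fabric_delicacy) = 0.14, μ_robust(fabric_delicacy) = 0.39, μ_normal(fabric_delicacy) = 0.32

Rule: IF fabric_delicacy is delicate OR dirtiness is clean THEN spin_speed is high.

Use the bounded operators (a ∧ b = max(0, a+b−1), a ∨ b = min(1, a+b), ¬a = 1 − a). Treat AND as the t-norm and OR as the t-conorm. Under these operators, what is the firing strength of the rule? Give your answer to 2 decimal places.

firing strength: delicate=0.14, clean=0.81; OR[min(1, a+b)] → w = 0.95

0.95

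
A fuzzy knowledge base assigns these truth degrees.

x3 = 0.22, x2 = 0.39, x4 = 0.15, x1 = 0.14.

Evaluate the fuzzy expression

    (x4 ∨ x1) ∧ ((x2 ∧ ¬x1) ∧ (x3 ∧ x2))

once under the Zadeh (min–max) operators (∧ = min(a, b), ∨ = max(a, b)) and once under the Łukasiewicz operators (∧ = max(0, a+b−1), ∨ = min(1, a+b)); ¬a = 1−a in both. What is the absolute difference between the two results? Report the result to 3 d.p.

0.150

Under Zadeh (min–max):
  x4 ∨ x1 = max(a, b) on (0.15, 0.14) = 0.15
  ¬x1 = 1 − 0.14 = 0.86
  x2 ∧ ¬x1 = min(a, b) on (0.39, 0.86) = 0.39
  x3 ∧ x2 = min(a, b) on (0.22, 0.39) = 0.22
  (x2 ∧ ¬x1) ∧ (x3 ∧ x2) = min(a, b) on (0.39, 0.22) = 0.22
  (x4 ∨ x1) ∧ ((x2 ∧ ¬x1) ∧ (x3 ∧ x2)) = min(a, b) on (0.15, 0.22) = 0.15
  → value = 0.1500
Under Łukasiewicz:
  x4 ∨ x1 = min(1, a+b) on (0.15, 0.14) = 0.29
  ¬x1 = 1 − 0.14 = 0.86
  x2 ∧ ¬x1 = max(0, a+b−1) on (0.39, 0.86) = 0.25
  x3 ∧ x2 = max(0, a+b−1) on (0.22, 0.39) = 0.00
  (x2 ∧ ¬x1) ∧ (x3 ∧ x2) = max(0, a+b−1) on (0.25, 0.00) = 0.00
  (x4 ∨ x1) ∧ ((x2 ∧ ¬x1) ∧ (x3 ∧ x2)) = max(0, a+b−1) on (0.29, 0.00) = 0.00
  → value = 0.0000
|0.1500 − 0.0000| = 0.150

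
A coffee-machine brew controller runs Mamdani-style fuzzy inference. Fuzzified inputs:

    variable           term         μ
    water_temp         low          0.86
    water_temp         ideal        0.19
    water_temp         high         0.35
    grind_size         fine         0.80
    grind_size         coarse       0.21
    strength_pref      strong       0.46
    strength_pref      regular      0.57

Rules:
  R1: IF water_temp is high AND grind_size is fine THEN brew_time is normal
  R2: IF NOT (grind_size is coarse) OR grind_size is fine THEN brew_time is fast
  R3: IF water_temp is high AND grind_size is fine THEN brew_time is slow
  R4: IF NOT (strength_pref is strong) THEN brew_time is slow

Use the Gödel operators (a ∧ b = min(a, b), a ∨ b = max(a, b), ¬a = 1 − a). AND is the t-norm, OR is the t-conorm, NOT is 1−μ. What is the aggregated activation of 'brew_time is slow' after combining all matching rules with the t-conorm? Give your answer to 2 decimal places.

R1: high=0.35, fine=0.80; AND[min(a, b)] → w = 0.35
R2: ¬coarse=1−0.21=0.79, fine=0.80; OR[max(a, b)] → w = 0.80
R3: high=0.35, fine=0.80; AND[min(a, b)] → w = 0.35
R4: ¬strong=1−0.46=0.54 → w = 0.54
Rules with consequent 'slow': {R3, R4} → strengths 0.35, 0.54
Aggregate via t-conorm [max(a, b)]: 0.54

0.54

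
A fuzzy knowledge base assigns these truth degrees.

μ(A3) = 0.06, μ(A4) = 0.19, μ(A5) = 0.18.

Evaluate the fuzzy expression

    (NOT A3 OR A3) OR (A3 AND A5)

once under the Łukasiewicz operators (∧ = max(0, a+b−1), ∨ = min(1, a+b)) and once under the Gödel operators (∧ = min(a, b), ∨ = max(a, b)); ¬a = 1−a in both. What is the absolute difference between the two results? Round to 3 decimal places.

Under Łukasiewicz:
  NOT A3 = 1 − 0.06 = 0.94
  NOT A3 OR A3 = min(1, a+b) on (0.94, 0.06) = 1.00
  A3 AND A5 = max(0, a+b−1) on (0.06, 0.18) = 0.00
  (NOT A3 OR A3) OR (A3 AND A5) = min(1, a+b) on (1.00, 0.00) = 1.00
  → value = 1.0000
Under Gödel:
  NOT A3 = 1 − 0.06 = 0.94
  NOT A3 OR A3 = max(a, b) on (0.94, 0.06) = 0.94
  A3 AND A5 = min(a, b) on (0.06, 0.18) = 0.06
  (NOT A3 OR A3) OR (A3 AND A5) = max(a, b) on (0.94, 0.06) = 0.94
  → value = 0.9400
|1.0000 − 0.9400| = 0.060

0.060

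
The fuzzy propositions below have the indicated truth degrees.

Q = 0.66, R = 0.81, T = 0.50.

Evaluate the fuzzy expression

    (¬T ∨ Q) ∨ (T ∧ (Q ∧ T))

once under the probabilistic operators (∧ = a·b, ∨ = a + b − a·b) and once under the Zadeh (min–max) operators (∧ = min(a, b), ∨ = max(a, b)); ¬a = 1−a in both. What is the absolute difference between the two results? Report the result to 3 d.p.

0.198

Under probabilistic:
  ¬T = 1 − 0.5000 = 0.5000
  ¬T ∨ Q = a + b − a·b on (0.5000, 0.6600) = 0.8300
  Q ∧ T = a·b on (0.6600, 0.5000) = 0.3300
  T ∧ (Q ∧ T) = a·b on (0.5000, 0.3300) = 0.1650
  (¬T ∨ Q) ∨ (T ∧ (Q ∧ T)) = a + b − a·b on (0.8300, 0.1650) = 0.8581
  → value = 0.8581
Under Zadeh (min–max):
  ¬T = 1 − 0.50 = 0.50
  ¬T ∨ Q = max(a, b) on (0.50, 0.66) = 0.66
  Q ∧ T = min(a, b) on (0.66, 0.50) = 0.50
  T ∧ (Q ∧ T) = min(a, b) on (0.50, 0.50) = 0.50
  (¬T ∨ Q) ∨ (T ∧ (Q ∧ T)) = max(a, b) on (0.66, 0.50) = 0.66
  → value = 0.6600
|0.8581 − 0.6600| = 0.198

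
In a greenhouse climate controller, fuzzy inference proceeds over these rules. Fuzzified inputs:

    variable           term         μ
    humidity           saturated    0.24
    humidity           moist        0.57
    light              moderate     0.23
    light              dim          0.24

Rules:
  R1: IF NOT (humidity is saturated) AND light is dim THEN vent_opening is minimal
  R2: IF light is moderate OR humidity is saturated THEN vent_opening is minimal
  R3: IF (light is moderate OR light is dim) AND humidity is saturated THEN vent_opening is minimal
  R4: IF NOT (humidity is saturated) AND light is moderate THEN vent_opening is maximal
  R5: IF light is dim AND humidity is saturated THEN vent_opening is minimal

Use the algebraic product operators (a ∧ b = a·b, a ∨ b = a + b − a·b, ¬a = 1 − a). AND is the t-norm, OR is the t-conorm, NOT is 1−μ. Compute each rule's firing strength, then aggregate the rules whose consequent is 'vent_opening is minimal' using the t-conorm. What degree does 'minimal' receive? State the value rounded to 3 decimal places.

0.594

R1: ¬saturated=1−0.24=0.76, dim=0.24; AND[a·b] → w = 0.1824
R2: moderate=0.23, saturated=0.24; OR[a + b − a·b] → w = 0.4148
R3: (moderate=0.23 OR dim=0.24) = 0.4148; AND[a·b] with saturated=0.24 → w = 0.0996
R4: ¬saturated=1−0.24=0.76, moderate=0.23; AND[a·b] → w = 0.1748
R5: dim=0.24, saturated=0.24; AND[a·b] → w = 0.0576
Rules with consequent 'minimal': {R1, R2, R3, R5} → strengths 0.1824, 0.4148, 0.0996, 0.0576
Aggregate via t-conorm [a + b − a·b]: 0.5940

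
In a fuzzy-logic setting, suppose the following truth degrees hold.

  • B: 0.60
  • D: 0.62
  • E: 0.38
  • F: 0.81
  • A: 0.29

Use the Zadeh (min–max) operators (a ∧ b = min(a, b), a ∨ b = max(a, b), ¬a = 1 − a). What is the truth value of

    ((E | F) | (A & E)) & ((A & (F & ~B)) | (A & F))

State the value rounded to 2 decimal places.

0.29

E | F = max(a, b) on (0.38, 0.81) = 0.81
A & E = min(a, b) on (0.29, 0.38) = 0.29
(E | F) | (A & E) = max(a, b) on (0.81, 0.29) = 0.81
~B = 1 − 0.60 = 0.40
F & ~B = min(a, b) on (0.81, 0.40) = 0.40
A & (F & ~B) = min(a, b) on (0.29, 0.40) = 0.29
A & F = min(a, b) on (0.29, 0.81) = 0.29
(A & (F & ~B)) | (A & F) = max(a, b) on (0.29, 0.29) = 0.29
((E | F) | (A & E)) & ((A & (F & ~B)) | (A & F)) = min(a, b) on (0.81, 0.29) = 0.29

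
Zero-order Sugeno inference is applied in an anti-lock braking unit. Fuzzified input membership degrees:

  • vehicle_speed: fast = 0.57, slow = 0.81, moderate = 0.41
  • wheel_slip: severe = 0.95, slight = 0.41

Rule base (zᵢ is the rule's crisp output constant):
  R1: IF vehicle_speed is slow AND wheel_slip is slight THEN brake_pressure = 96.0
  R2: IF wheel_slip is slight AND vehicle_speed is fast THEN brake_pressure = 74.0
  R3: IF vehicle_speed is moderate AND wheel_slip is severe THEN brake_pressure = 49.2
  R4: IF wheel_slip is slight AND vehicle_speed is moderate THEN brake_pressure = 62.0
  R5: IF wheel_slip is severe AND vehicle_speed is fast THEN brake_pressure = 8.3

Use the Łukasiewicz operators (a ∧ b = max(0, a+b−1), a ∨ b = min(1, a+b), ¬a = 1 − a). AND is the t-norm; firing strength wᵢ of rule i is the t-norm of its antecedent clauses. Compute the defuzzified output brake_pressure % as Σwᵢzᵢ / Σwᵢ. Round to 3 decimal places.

39.225

R1 (z=96.0): slow=0.81, slight=0.41; AND[max(0, a+b−1)] → w = 0.22
R2 (z=74.0): slight=0.41, fast=0.57; AND[max(0, a+b−1)] → w = 0.00
R3 (z=49.2): moderate=0.41, severe=0.95; AND[max(0, a+b−1)] → w = 0.36
R4 (z=62.0): slight=0.41, moderate=0.41; AND[max(0, a+b−1)] → w = 0.00
R5 (z=8.3): severe=0.95, fast=0.57; AND[max(0, a+b−1)] → w = 0.52
Weighted average = (0.22·96.0 + 0.00·74.0 + 0.36·49.2 + 0.00·62.0 + 0.52·8.3) / (0.22 + 0.00 + 0.36 + 0.00 + 0.52)
  = 43.1480 / 1.1000 = 39.225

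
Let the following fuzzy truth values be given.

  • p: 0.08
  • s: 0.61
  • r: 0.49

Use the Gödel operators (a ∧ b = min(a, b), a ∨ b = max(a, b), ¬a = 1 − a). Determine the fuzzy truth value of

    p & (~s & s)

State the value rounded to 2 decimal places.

~s = 1 − 0.61 = 0.39
~s & s = min(a, b) on (0.39, 0.61) = 0.39
p & (~s & s) = min(a, b) on (0.08, 0.39) = 0.08

0.08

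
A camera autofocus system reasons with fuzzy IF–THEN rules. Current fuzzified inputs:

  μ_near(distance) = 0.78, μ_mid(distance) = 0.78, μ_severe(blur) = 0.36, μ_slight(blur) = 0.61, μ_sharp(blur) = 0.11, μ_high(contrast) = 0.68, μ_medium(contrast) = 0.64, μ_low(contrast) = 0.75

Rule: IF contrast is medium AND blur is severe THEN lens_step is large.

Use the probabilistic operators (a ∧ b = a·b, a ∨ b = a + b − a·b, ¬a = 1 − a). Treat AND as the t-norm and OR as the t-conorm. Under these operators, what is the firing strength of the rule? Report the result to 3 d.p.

0.230

firing strength: medium=0.64, severe=0.36; AND[a·b] → w = 0.2304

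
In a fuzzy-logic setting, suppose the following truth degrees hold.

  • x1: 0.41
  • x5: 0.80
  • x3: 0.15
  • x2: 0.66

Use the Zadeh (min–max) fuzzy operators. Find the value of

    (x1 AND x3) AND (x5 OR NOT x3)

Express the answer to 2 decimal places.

x1 AND x3 = min(a, b) on (0.41, 0.15) = 0.15
NOT x3 = 1 − 0.15 = 0.85
x5 OR NOT x3 = max(a, b) on (0.80, 0.85) = 0.85
(x1 AND x3) AND (x5 OR NOT x3) = min(a, b) on (0.15, 0.85) = 0.15

0.15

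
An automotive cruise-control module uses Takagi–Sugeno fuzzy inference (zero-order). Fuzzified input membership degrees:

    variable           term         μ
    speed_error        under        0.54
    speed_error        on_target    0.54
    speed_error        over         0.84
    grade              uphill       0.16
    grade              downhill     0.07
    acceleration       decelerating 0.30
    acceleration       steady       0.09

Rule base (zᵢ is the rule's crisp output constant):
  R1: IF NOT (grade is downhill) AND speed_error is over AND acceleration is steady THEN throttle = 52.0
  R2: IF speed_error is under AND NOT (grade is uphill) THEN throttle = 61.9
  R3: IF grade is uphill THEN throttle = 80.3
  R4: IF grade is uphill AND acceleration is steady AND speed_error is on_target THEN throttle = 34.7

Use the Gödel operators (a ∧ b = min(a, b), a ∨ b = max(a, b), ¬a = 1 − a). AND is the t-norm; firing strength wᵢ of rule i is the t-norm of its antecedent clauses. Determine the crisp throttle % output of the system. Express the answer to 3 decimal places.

61.451

R1 (z=52.0): ¬downhill=1−0.07=0.93, over=0.84, steady=0.09; AND[min(a, b)] → w = 0.09
R2 (z=61.9): under=0.54, ¬uphill=1−0.16=0.84; AND[min(a, b)] → w = 0.54
R3 (z=80.3): uphill=0.16 → w = 0.16
R4 (z=34.7): uphill=0.16, steady=0.09, on_target=0.54; AND[min(a, b)] → w = 0.09
Weighted average = (0.09·52.0 + 0.54·61.9 + 0.16·80.3 + 0.09·34.7) / (0.09 + 0.54 + 0.16 + 0.09)
  = 54.0770 / 0.8800 = 61.451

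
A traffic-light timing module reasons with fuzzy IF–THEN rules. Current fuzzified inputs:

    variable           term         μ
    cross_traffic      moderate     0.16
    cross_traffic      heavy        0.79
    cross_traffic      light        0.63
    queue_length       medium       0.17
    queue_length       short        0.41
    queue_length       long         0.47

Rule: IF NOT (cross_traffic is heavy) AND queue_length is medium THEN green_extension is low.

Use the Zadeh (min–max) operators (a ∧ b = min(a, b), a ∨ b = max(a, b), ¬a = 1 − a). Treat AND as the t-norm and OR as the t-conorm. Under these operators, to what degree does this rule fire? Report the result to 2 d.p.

0.17

firing strength: ¬heavy=1−0.79=0.21, medium=0.17; AND[min(a, b)] → w = 0.17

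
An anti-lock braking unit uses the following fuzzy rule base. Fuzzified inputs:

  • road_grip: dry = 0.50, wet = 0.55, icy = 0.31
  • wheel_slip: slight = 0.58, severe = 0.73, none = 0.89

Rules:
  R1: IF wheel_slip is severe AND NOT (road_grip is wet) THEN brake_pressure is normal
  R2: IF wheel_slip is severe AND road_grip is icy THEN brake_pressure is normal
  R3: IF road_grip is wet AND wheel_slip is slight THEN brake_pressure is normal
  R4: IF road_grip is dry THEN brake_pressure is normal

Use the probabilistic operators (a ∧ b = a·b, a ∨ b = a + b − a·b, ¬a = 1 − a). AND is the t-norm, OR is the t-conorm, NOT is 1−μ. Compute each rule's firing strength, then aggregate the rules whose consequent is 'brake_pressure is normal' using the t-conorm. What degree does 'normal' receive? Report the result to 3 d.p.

R1: severe=0.73, ¬wet=1−0.55=0.45; AND[a·b] → w = 0.3285
R2: severe=0.73, icy=0.31; AND[a·b] → w = 0.2263
R3: wet=0.55, slight=0.58; AND[a·b] → w = 0.3190
R4: dry=0.50 → w = 0.5000
Rules with consequent 'normal': {R1, R2, R3, R4} → strengths 0.3285, 0.2263, 0.3190, 0.5000
Aggregate via t-conorm [a + b − a·b]: 0.8231

0.823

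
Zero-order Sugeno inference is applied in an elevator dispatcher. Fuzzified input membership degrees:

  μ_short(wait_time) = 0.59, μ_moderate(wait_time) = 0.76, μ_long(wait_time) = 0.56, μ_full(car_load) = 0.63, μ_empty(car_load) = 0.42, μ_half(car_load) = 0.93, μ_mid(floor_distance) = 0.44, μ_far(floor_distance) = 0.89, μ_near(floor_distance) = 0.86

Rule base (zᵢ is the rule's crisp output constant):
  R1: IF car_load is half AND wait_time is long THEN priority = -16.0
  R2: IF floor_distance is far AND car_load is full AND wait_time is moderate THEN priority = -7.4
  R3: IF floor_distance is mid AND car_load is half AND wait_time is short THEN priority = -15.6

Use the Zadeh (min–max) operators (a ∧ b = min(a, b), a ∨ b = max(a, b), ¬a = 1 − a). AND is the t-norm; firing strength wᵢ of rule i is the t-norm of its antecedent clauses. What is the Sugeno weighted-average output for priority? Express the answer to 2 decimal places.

-12.57

R1 (z=-16.0): half=0.93, long=0.56; AND[min(a, b)] → w = 0.56
R2 (z=-7.4): far=0.89, full=0.63, moderate=0.76; AND[min(a, b)] → w = 0.63
R3 (z=-15.6): mid=0.44, half=0.93, short=0.59; AND[min(a, b)] → w = 0.44
Weighted average = (0.56·-16.0 + 0.63·-7.4 + 0.44·-15.6) / (0.56 + 0.63 + 0.44)
  = -20.4860 / 1.6300 = -12.57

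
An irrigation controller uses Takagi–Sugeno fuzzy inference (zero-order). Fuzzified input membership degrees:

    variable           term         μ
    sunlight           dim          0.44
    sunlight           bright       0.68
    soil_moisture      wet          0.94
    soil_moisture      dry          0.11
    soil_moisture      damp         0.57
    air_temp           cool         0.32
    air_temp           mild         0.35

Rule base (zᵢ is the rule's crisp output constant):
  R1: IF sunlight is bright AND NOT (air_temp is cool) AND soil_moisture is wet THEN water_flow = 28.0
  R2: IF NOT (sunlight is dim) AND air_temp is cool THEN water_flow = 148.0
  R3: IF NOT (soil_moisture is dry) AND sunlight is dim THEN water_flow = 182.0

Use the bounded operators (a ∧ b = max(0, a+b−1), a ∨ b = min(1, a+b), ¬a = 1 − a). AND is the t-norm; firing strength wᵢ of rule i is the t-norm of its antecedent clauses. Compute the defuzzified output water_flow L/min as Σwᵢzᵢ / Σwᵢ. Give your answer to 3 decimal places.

108.667

R1 (z=28.0): bright=0.68, ¬cool=1−0.32=0.68, wet=0.94; AND[max(0, a+b−1)] → w = 0.30
R2 (z=148.0): ¬dim=1−0.44=0.56, cool=0.32; AND[max(0, a+b−1)] → w = 0.00
R3 (z=182.0): ¬dry=1−0.11=0.89, dim=0.44; AND[max(0, a+b−1)] → w = 0.33
Weighted average = (0.30·28.0 + 0.00·148.0 + 0.33·182.0) / (0.30 + 0.00 + 0.33)
  = 68.4600 / 0.6300 = 108.667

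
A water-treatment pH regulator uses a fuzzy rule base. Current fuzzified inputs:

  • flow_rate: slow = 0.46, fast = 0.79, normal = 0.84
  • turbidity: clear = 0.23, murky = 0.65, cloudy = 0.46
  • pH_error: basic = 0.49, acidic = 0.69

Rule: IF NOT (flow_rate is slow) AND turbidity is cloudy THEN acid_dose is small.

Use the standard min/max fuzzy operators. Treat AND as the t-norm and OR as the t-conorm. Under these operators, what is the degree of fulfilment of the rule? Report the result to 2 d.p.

0.46

firing strength: ¬slow=1−0.46=0.54, cloudy=0.46; AND[min(a, b)] → w = 0.46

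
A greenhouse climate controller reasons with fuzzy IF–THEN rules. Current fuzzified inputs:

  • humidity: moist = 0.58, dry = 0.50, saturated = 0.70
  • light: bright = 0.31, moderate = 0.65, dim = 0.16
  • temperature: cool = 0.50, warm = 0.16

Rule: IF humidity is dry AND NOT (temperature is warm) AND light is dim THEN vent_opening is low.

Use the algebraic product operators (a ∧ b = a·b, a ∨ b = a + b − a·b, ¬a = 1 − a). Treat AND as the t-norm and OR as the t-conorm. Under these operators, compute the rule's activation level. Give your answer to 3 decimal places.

0.067

firing strength: dry=0.50, ¬warm=1−0.16=0.84, dim=0.16; AND[a·b] → w = 0.0672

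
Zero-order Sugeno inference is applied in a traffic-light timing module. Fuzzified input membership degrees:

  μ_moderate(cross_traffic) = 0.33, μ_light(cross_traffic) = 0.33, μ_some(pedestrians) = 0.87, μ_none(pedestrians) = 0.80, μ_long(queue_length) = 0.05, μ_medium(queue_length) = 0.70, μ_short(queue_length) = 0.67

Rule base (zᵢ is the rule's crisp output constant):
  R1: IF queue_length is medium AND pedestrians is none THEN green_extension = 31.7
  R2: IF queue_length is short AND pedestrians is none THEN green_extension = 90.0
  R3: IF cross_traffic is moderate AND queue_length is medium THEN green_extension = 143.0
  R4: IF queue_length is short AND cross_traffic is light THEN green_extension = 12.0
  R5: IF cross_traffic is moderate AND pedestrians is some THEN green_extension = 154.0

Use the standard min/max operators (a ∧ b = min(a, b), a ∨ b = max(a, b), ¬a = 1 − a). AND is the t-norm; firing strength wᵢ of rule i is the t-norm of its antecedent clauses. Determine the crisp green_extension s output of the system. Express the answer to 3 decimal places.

78.161

R1 (z=31.7): medium=0.70, none=0.80; AND[min(a, b)] → w = 0.70
R2 (z=90.0): short=0.67, none=0.80; AND[min(a, b)] → w = 0.67
R3 (z=143.0): moderate=0.33, medium=0.70; AND[min(a, b)] → w = 0.33
R4 (z=12.0): short=0.67, light=0.33; AND[min(a, b)] → w = 0.33
R5 (z=154.0): moderate=0.33, some=0.87; AND[min(a, b)] → w = 0.33
Weighted average = (0.70·31.7 + 0.67·90.0 + 0.33·143.0 + 0.33·12.0 + 0.33·154.0) / (0.70 + 0.67 + 0.33 + 0.33 + 0.33)
  = 184.4600 / 2.3600 = 78.161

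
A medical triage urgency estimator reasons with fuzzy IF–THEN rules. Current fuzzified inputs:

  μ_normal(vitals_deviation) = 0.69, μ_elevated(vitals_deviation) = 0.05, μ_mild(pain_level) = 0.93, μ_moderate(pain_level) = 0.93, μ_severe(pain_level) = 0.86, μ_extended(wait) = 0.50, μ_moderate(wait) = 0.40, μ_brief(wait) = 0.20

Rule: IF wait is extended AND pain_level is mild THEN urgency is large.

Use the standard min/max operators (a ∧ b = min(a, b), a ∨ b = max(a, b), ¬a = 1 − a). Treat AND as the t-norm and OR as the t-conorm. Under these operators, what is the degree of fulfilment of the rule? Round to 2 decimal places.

firing strength: extended=0.50, mild=0.93; AND[min(a, b)] → w = 0.50

0.50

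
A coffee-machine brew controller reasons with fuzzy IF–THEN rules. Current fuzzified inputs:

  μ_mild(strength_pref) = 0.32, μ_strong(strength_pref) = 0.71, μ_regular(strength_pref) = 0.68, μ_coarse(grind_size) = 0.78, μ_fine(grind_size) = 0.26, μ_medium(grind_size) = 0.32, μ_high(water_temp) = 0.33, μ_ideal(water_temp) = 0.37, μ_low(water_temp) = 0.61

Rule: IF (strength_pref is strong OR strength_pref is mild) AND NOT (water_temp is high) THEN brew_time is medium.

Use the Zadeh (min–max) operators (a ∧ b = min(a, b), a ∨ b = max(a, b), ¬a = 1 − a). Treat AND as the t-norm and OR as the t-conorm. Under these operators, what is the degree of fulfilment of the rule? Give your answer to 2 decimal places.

firing strength: (strong=0.71 OR mild=0.32) = 0.71; AND[min(a, b)] with ¬high=1−0.33=0.67 → w = 0.67

0.67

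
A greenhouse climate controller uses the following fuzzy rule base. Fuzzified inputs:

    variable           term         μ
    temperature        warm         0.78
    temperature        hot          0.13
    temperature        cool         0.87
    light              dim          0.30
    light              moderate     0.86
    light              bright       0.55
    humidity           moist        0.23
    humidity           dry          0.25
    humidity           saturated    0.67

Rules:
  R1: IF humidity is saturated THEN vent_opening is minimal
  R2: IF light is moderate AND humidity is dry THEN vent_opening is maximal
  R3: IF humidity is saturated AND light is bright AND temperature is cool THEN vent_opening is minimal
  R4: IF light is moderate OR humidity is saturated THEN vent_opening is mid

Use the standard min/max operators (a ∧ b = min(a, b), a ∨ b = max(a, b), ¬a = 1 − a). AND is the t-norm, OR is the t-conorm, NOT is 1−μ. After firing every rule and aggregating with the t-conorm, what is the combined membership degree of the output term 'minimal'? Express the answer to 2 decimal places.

R1: saturated=0.67 → w = 0.67
R2: moderate=0.86, dry=0.25; AND[min(a, b)] → w = 0.25
R3: saturated=0.67, bright=0.55, cool=0.87; AND[min(a, b)] → w = 0.55
R4: moderate=0.86, saturated=0.67; OR[max(a, b)] → w = 0.86
Rules with consequent 'minimal': {R1, R3} → strengths 0.67, 0.55
Aggregate via t-conorm [max(a, b)]: 0.67

0.67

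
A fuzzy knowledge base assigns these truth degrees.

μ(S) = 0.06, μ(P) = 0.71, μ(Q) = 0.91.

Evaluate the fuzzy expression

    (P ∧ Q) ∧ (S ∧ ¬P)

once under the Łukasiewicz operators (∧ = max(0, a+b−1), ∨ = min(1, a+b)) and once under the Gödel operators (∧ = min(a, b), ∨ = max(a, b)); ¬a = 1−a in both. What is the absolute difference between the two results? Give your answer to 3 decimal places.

Under Łukasiewicz:
  P ∧ Q = max(0, a+b−1) on (0.71, 0.91) = 0.62
  ¬P = 1 − 0.71 = 0.29
  S ∧ ¬P = max(0, a+b−1) on (0.06, 0.29) = 0.00
  (P ∧ Q) ∧ (S ∧ ¬P) = max(0, a+b−1) on (0.62, 0.00) = 0.00
  → value = 0.0000
Under Gödel:
  P ∧ Q = min(a, b) on (0.71, 0.91) = 0.71
  ¬P = 1 − 0.71 = 0.29
  S ∧ ¬P = min(a, b) on (0.06, 0.29) = 0.06
  (P ∧ Q) ∧ (S ∧ ¬P) = min(a, b) on (0.71, 0.06) = 0.06
  → value = 0.0600
|0.0000 − 0.0600| = 0.060

0.060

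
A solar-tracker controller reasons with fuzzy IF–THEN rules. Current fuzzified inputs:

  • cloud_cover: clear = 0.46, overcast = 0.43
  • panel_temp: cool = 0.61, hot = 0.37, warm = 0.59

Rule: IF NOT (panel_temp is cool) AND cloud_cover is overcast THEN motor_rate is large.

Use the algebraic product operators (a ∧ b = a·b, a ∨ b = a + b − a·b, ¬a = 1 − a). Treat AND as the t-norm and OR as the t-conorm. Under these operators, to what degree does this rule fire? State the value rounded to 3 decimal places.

firing strength: ¬cool=1−0.61=0.39, overcast=0.43; AND[a·b] → w = 0.1677

0.168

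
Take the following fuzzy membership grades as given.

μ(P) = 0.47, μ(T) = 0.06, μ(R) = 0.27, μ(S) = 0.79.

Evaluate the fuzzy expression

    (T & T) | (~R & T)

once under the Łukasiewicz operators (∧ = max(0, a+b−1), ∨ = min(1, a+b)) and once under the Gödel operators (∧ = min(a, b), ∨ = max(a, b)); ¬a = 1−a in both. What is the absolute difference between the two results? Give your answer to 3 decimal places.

0.060

Under Łukasiewicz:
  T & T = max(0, a+b−1) on (0.06, 0.06) = 0.00
  ~R = 1 − 0.27 = 0.73
  ~R & T = max(0, a+b−1) on (0.73, 0.06) = 0.00
  (T & T) | (~R & T) = min(1, a+b) on (0.00, 0.00) = 0.00
  → value = 0.0000
Under Gödel:
  T & T = min(a, b) on (0.06, 0.06) = 0.06
  ~R = 1 − 0.27 = 0.73
  ~R & T = min(a, b) on (0.73, 0.06) = 0.06
  (T & T) | (~R & T) = max(a, b) on (0.06, 0.06) = 0.06
  → value = 0.0600
|0.0000 − 0.0600| = 0.060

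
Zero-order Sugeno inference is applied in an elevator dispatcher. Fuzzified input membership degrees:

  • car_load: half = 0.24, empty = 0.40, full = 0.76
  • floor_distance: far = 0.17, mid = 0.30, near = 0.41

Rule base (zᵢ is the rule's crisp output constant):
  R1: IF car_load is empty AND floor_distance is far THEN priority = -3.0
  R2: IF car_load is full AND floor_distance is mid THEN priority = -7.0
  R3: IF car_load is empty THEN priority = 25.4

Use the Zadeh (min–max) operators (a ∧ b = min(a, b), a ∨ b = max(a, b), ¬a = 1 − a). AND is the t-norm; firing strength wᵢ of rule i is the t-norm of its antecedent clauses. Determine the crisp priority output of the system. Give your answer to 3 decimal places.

8.678

R1 (z=-3.0): empty=0.40, far=0.17; AND[min(a, b)] → w = 0.17
R2 (z=-7.0): full=0.76, mid=0.30; AND[min(a, b)] → w = 0.30
R3 (z=25.4): empty=0.40 → w = 0.40
Weighted average = (0.17·-3.0 + 0.30·-7.0 + 0.40·25.4) / (0.17 + 0.30 + 0.40)
  = 7.5500 / 0.8700 = 8.678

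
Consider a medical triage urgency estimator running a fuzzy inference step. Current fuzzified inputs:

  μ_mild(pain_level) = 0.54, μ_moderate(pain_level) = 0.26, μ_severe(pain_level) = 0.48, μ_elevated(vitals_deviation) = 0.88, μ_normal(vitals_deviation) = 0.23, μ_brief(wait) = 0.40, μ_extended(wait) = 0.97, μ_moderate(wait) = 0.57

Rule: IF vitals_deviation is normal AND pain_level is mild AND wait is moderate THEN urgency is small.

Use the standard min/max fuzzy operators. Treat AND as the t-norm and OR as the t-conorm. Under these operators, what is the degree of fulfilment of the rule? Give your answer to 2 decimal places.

0.23

firing strength: normal=0.23, mild=0.54, moderate=0.57; AND[min(a, b)] → w = 0.23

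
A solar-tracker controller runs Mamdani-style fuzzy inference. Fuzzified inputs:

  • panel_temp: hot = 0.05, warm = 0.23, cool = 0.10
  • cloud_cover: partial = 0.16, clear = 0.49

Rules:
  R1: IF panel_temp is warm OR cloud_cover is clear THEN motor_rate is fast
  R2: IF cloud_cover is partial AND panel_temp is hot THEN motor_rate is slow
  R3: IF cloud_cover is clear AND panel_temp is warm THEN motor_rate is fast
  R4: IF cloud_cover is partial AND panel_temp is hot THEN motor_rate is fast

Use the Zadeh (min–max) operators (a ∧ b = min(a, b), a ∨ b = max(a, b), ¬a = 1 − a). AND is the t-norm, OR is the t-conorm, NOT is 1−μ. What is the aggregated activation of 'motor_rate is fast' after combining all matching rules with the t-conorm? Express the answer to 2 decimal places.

0.49

R1: warm=0.23, clear=0.49; OR[max(a, b)] → w = 0.49
R2: partial=0.16, hot=0.05; AND[min(a, b)] → w = 0.05
R3: clear=0.49, warm=0.23; AND[min(a, b)] → w = 0.23
R4: partial=0.16, hot=0.05; AND[min(a, b)] → w = 0.05
Rules with consequent 'fast': {R1, R3, R4} → strengths 0.49, 0.23, 0.05
Aggregate via t-conorm [max(a, b)]: 0.49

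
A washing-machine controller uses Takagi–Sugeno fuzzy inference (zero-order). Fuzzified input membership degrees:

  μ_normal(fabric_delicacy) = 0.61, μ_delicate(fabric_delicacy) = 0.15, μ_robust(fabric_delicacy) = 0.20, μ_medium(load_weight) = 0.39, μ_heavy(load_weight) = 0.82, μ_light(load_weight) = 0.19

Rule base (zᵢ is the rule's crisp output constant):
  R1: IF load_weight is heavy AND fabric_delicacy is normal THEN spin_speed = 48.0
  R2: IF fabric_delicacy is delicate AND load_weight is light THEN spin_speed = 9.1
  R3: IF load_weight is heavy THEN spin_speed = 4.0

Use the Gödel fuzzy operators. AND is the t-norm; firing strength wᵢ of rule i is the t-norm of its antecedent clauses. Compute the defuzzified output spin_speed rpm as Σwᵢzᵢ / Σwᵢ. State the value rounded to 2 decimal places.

21.47

R1 (z=48.0): heavy=0.82, normal=0.61; AND[min(a, b)] → w = 0.61
R2 (z=9.1): delicate=0.15, light=0.19; AND[min(a, b)] → w = 0.15
R3 (z=4.0): heavy=0.82 → w = 0.82
Weighted average = (0.61·48.0 + 0.15·9.1 + 0.82·4.0) / (0.61 + 0.15 + 0.82)
  = 33.9250 / 1.5800 = 21.47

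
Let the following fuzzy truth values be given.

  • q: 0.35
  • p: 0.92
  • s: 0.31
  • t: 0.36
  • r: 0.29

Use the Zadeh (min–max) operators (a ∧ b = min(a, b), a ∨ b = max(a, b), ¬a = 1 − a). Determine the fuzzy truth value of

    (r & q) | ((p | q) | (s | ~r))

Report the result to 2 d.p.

r & q = min(a, b) on (0.29, 0.35) = 0.29
p | q = max(a, b) on (0.92, 0.35) = 0.92
~r = 1 − 0.29 = 0.71
s | ~r = max(a, b) on (0.31, 0.71) = 0.71
(p | q) | (s | ~r) = max(a, b) on (0.92, 0.71) = 0.92
(r & q) | ((p | q) | (s | ~r)) = max(a, b) on (0.29, 0.92) = 0.92

0.92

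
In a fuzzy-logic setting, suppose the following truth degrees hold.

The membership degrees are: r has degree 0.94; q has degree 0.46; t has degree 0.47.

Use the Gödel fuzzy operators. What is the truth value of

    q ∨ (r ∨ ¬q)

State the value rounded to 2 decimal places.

0.94

¬q = 1 − 0.46 = 0.54
r ∨ ¬q = max(a, b) on (0.94, 0.54) = 0.94
q ∨ (r ∨ ¬q) = max(a, b) on (0.46, 0.94) = 0.94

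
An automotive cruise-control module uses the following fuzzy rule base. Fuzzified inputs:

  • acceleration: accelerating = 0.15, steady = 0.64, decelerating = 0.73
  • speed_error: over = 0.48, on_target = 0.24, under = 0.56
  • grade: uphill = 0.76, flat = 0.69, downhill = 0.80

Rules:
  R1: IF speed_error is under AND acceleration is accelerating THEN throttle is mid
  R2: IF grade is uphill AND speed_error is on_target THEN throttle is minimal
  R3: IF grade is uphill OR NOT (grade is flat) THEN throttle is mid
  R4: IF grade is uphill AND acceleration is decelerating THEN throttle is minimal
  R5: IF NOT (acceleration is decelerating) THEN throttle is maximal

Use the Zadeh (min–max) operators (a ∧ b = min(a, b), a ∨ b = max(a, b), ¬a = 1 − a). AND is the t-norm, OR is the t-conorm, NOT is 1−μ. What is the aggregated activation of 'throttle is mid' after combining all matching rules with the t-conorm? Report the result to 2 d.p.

0.76

R1: under=0.56, accelerating=0.15; AND[min(a, b)] → w = 0.15
R2: uphill=0.76, on_target=0.24; AND[min(a, b)] → w = 0.24
R3: uphill=0.76, ¬flat=1−0.69=0.31; OR[max(a, b)] → w = 0.76
R4: uphill=0.76, decelerating=0.73; AND[min(a, b)] → w = 0.73
R5: ¬decelerating=1−0.73=0.27 → w = 0.27
Rules with consequent 'mid': {R1, R3} → strengths 0.15, 0.76
Aggregate via t-conorm [max(a, b)]: 0.76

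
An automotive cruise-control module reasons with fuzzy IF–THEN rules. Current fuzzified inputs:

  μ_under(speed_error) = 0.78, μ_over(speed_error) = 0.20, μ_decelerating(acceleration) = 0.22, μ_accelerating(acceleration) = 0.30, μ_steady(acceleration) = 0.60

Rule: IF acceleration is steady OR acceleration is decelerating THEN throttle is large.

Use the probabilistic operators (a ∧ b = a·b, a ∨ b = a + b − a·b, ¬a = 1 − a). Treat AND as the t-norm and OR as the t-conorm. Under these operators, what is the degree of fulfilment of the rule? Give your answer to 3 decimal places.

firing strength: steady=0.60, decelerating=0.22; OR[a + b − a·b] → w = 0.6880

0.688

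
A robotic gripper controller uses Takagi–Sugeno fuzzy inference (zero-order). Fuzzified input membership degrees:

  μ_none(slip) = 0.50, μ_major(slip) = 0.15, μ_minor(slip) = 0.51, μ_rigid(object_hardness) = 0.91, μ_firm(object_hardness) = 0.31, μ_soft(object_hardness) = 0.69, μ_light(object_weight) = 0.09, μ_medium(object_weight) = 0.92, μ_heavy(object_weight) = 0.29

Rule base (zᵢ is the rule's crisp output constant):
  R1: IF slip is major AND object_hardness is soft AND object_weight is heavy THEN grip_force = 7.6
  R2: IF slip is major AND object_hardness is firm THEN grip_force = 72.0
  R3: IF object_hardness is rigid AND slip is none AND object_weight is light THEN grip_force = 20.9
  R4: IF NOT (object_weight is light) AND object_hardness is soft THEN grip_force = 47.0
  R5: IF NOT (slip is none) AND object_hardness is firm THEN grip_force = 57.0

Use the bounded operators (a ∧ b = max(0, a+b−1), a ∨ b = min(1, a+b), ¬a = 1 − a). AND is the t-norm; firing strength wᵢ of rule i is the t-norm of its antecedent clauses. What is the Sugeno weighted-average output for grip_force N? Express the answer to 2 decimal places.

47.00

R1 (z=7.6): major=0.15, soft=0.69, heavy=0.29; AND[max(0, a+b−1)] → w = 0.00
R2 (z=72.0): major=0.15, firm=0.31; AND[max(0, a+b−1)] → w = 0.00
R3 (z=20.9): rigid=0.91, none=0.50, light=0.09; AND[max(0, a+b−1)] → w = 0.00
R4 (z=47.0): ¬light=1−0.09=0.91, soft=0.69; AND[max(0, a+b−1)] → w = 0.60
R5 (z=57.0): ¬none=1−0.50=0.50, firm=0.31; AND[max(0, a+b−1)] → w = 0.00
Weighted average = (0.00·7.6 + 0.00·72.0 + 0.00·20.9 + 0.60·47.0 + 0.00·57.0) / (0.00 + 0.00 + 0.00 + 0.60 + 0.00)
  = 28.2000 / 0.6000 = 47.00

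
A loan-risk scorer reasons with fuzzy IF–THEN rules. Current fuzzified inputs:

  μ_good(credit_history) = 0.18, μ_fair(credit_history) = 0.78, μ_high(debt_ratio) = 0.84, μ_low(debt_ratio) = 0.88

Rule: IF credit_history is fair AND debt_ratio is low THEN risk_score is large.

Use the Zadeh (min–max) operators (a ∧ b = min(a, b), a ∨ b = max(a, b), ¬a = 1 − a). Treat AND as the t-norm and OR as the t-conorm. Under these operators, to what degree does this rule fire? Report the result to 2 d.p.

firing strength: fair=0.78, low=0.88; AND[min(a, b)] → w = 0.78

0.78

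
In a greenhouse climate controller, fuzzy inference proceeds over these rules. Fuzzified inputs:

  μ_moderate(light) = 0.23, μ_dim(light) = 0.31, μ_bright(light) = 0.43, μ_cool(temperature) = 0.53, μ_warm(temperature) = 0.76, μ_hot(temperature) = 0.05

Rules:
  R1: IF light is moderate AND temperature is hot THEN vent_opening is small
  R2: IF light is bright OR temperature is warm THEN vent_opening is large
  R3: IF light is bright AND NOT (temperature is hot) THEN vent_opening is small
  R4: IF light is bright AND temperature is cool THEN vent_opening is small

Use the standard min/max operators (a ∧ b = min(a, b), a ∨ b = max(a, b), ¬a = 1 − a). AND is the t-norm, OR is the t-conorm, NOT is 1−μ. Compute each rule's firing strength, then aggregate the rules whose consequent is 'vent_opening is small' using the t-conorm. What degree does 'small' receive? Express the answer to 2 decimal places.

R1: moderate=0.23, hot=0.05; AND[min(a, b)] → w = 0.05
R2: bright=0.43, warm=0.76; OR[max(a, b)] → w = 0.76
R3: bright=0.43, ¬hot=1−0.05=0.95; AND[min(a, b)] → w = 0.43
R4: bright=0.43, cool=0.53; AND[min(a, b)] → w = 0.43
Rules with consequent 'small': {R1, R3, R4} → strengths 0.05, 0.43, 0.43
Aggregate via t-conorm [max(a, b)]: 0.43

0.43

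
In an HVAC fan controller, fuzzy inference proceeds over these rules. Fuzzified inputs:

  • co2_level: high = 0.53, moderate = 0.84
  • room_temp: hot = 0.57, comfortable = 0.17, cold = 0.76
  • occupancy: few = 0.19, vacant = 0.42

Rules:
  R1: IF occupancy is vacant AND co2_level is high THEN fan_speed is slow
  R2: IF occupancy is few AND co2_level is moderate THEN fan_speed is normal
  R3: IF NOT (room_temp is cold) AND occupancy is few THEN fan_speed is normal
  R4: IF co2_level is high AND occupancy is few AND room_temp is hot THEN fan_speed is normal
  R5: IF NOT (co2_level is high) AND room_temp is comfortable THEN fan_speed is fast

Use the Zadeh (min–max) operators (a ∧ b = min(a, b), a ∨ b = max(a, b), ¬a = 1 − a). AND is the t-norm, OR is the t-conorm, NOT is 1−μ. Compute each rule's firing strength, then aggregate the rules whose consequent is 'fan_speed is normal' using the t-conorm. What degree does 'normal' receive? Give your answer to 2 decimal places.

R1: vacant=0.42, high=0.53; AND[min(a, b)] → w = 0.42
R2: few=0.19, moderate=0.84; AND[min(a, b)] → w = 0.19
R3: ¬cold=1−0.76=0.24, few=0.19; AND[min(a, b)] → w = 0.19
R4: high=0.53, few=0.19, hot=0.57; AND[min(a, b)] → w = 0.19
R5: ¬high=1−0.53=0.47, comfortable=0.17; AND[min(a, b)] → w = 0.17
Rules with consequent 'normal': {R2, R3, R4} → strengths 0.19, 0.19, 0.19
Aggregate via t-conorm [max(a, b)]: 0.19

0.19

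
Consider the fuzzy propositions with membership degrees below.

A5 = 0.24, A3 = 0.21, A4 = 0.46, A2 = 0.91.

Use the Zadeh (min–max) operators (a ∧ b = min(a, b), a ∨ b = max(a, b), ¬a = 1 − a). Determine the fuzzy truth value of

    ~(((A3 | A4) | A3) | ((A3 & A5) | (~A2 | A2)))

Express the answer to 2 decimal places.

0.09

A3 | A4 = max(a, b) on (0.21, 0.46) = 0.46
(A3 | A4) | A3 = max(a, b) on (0.46, 0.21) = 0.46
A3 & A5 = min(a, b) on (0.21, 0.24) = 0.21
~A2 = 1 − 0.91 = 0.09
~A2 | A2 = max(a, b) on (0.09, 0.91) = 0.91
(A3 & A5) | (~A2 | A2) = max(a, b) on (0.21, 0.91) = 0.91
((A3 | A4) | A3) | ((A3 & A5) | (~A2 | A2)) = max(a, b) on (0.46, 0.91) = 0.91
~(((A3 | A4) | A3) | ((A3 & A5) | (~A2 | A2))) = 1 − 0.91 = 0.09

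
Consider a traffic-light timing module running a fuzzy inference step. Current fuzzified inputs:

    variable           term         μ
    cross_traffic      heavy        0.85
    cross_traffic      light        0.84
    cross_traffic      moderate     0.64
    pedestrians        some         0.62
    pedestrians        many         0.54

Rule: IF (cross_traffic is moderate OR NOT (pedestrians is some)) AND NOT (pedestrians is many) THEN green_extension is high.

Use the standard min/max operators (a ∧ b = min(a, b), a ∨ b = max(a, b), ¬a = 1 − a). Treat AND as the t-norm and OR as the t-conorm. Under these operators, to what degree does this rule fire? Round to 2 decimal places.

0.46

firing strength: (moderate=0.64 OR ¬some=1−0.62=0.38) = 0.64; AND[min(a, b)] with ¬many=1−0.54=0.46 → w = 0.46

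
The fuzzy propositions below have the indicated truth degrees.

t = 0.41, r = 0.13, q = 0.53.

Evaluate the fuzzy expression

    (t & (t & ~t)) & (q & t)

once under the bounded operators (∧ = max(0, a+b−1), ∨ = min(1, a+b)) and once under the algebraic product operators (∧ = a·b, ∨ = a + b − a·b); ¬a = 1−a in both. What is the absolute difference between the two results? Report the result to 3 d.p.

Under bounded:
  ~t = 1 − 0.41 = 0.59
  t & ~t = max(0, a+b−1) on (0.41, 0.59) = 0.00
  t & (t & ~t) = max(0, a+b−1) on (0.41, 0.00) = 0.00
  q & t = max(0, a+b−1) on (0.53, 0.41) = 0.00
  (t & (t & ~t)) & (q & t) = max(0, a+b−1) on (0.00, 0.00) = 0.00
  → value = 0.0000
Under algebraic product:
  ~t = 1 − 0.4100 = 0.5900
  t & ~t = a·b on (0.4100, 0.5900) = 0.2419
  t & (t & ~t) = a·b on (0.4100, 0.2419) = 0.0992
  q & t = a·b on (0.5300, 0.4100) = 0.2173
  (t & (t & ~t)) & (q & t) = a·b on (0.0992, 0.2173) = 0.0216
  → value = 0.0216
|0.0000 − 0.0216| = 0.022

0.022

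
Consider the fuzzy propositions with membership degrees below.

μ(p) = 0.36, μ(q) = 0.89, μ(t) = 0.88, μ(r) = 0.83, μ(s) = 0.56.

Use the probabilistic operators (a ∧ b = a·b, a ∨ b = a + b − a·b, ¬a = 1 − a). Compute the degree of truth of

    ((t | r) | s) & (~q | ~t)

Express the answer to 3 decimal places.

t | r = a + b − a·b on (0.8800, 0.8300) = 0.9796
(t | r) | s = a + b − a·b on (0.9796, 0.5600) = 0.9910
~q = 1 − 0.8900 = 0.1100
~t = 1 − 0.8800 = 0.1200
~q | ~t = a + b − a·b on (0.1100, 0.1200) = 0.2168
((t | r) | s) & (~q | ~t) = a·b on (0.9910, 0.2168) = 0.2149

0.215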